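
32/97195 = 32/97195 = 0.00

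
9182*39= 358098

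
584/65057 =584/65057 = 0.01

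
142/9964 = 71/4982= 0.01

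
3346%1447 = 452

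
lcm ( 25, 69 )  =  1725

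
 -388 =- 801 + 413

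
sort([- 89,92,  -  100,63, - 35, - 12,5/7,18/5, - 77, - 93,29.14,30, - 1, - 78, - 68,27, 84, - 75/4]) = [ - 100,-93, - 89, - 78 , - 77,-68, - 35, -75/4, - 12, - 1, 5/7,18/5,27,29.14,30 , 63,84,92]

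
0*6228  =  0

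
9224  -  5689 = 3535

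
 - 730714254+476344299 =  - 254369955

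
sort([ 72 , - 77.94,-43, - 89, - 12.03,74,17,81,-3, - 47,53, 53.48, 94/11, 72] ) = [ - 89, - 77.94, - 47 , - 43, - 12.03 ,-3,  94/11,17 , 53,53.48,72, 72 , 74, 81] 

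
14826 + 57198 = 72024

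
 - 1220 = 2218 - 3438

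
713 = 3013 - 2300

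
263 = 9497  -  9234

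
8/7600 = 1/950 = 0.00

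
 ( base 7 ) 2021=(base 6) 3125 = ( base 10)701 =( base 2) 1010111101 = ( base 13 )41C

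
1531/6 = 255+ 1/6 = 255.17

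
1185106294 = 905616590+279489704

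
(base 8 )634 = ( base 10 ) 412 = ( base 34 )C4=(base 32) CS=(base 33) CG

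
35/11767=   5/1681 = 0.00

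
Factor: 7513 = 11^1*683^1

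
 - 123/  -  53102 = 123/53102 =0.00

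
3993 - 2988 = 1005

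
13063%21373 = 13063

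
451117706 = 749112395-297994689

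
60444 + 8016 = 68460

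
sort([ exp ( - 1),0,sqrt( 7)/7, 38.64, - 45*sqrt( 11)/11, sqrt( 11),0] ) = [ - 45*sqrt( 11)/11,0, 0,  exp( - 1),  sqrt(7)/7, sqrt( 11 ),  38.64 ]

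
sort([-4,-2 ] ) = [ - 4,- 2 ] 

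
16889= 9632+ 7257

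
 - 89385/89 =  - 89385/89 = - 1004.33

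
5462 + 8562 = 14024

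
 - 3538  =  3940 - 7478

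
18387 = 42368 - 23981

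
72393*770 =55742610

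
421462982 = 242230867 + 179232115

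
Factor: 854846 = 2^1*427423^1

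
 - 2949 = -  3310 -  - 361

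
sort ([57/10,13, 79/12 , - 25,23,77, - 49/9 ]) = [-25, - 49/9,57/10, 79/12,13,23,77 ]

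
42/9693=14/3231 = 0.00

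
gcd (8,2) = 2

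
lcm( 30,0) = 0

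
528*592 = 312576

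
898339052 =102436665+795902387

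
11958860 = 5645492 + 6313368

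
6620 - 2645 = 3975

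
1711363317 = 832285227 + 879078090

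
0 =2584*0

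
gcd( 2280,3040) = 760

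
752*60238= 45298976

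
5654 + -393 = 5261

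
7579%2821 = 1937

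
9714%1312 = 530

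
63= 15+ 48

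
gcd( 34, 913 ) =1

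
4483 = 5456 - 973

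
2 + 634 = 636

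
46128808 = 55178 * 836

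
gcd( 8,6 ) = 2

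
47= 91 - 44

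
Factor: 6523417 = 863^1 * 7559^1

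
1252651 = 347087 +905564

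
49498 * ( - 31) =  - 1534438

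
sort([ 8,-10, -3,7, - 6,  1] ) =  [ - 10, - 6, -3,1,  7,8]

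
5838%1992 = 1854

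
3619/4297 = 3619/4297 = 0.84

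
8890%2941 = 67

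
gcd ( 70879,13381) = 1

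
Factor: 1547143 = 13^1*61^1 * 1951^1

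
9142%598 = 172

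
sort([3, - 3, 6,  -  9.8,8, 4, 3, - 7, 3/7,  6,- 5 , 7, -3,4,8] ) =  [ - 9.8, - 7, - 5, - 3,  -  3,3/7 , 3,3, 4, 4,6,6,7,8,  8 ]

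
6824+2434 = 9258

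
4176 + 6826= 11002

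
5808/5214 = 88/79 = 1.11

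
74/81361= 74/81361  =  0.00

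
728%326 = 76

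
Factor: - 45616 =- 2^4*2851^1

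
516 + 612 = 1128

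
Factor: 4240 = 2^4*5^1*53^1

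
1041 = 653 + 388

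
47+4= 51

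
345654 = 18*19203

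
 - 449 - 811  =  -1260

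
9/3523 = 9/3523 = 0.00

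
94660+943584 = 1038244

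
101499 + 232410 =333909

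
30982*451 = 13972882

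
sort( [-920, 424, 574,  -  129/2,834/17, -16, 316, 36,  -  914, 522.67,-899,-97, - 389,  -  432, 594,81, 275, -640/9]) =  [  -  920,-914, -899, - 432,-389, -97, - 640/9,  -  129/2,  -  16 , 36,834/17, 81,275, 316, 424 , 522.67, 574,  594] 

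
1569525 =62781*25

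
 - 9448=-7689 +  - 1759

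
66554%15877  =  3046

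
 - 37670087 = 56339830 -94009917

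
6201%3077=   47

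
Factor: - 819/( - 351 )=3^(  -  1 ) * 7^1 = 7/3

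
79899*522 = 41707278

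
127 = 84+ 43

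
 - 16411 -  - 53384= 36973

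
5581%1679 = 544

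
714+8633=9347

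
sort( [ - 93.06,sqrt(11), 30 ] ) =[ - 93.06,sqrt(11),  30]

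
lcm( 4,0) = 0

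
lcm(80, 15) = 240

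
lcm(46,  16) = 368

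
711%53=22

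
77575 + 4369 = 81944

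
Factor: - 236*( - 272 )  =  64192 = 2^6*17^1 *59^1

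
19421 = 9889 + 9532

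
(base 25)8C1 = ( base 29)68N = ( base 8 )12265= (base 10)5301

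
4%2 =0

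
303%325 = 303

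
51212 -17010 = 34202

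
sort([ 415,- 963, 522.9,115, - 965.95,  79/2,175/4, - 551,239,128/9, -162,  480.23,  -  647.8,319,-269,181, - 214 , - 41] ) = [-965.95,-963, - 647.8, - 551, - 269, - 214,-162, - 41, 128/9,79/2 , 175/4,115, 181,239, 319,415,480.23,522.9 ]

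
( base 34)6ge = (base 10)7494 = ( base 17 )18FE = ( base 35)644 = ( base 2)1110101000110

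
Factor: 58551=3^1*29^1*673^1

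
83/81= 83/81 = 1.02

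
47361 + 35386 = 82747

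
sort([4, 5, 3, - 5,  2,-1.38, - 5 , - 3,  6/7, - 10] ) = [  -  10,  -  5, - 5,  -  3,-1.38, 6/7, 2, 3,4,5]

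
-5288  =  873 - 6161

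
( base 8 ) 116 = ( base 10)78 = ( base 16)4e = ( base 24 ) 36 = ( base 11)71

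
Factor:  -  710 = -2^1*5^1*71^1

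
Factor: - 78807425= - 5^2*31^1*61^1 * 1667^1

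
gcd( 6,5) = 1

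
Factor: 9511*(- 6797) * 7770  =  -2^1*3^1*5^1 *7^2*37^1*971^1*9511^1 =-502301494590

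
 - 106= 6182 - 6288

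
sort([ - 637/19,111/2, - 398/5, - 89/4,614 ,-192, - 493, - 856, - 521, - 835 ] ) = [ - 856, - 835, - 521,-493, - 192, - 398/5, - 637/19, - 89/4,111/2,614]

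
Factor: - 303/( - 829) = 3^1*101^1*829^ ( - 1 )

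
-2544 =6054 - 8598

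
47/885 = 47/885 = 0.05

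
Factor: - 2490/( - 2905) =2^1 * 3^1*7^(  -  1) = 6/7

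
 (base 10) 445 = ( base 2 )110111101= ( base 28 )fp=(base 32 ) DT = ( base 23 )j8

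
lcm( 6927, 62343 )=62343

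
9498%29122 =9498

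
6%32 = 6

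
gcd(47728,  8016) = 16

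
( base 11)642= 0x304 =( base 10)772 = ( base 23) 1ad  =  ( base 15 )367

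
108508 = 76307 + 32201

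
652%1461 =652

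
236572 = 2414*98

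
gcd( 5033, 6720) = 7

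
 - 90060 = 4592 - 94652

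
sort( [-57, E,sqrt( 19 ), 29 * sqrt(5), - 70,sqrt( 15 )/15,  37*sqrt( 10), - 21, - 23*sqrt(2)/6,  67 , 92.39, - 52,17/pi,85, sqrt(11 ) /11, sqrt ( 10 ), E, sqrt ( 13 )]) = [ - 70, - 57, - 52, - 21,-23*sqrt(2 )/6,sqrt (15 ) /15,sqrt ( 11 ) /11 , E,  E, sqrt( 10), sqrt(13 ),sqrt(19), 17/pi,29 *sqrt(5 ), 67, 85 , 92.39, 37*sqrt( 10)]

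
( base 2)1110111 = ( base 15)7e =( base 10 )119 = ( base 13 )92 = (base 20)5J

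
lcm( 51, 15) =255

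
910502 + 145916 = 1056418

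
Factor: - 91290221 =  - 11^1*17^1*53^1*61^1*151^1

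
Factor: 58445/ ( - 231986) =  - 2^ ( - 1) * 5^1 * 193^( - 1)*601^( - 1 )*11689^1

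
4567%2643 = 1924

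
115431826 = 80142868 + 35288958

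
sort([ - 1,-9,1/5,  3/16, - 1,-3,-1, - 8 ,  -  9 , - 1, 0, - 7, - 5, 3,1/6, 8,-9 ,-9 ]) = [ - 9, - 9,-9, - 9, - 8,  -  7,-5, - 3,  -  1,-1, -1,- 1,0, 1/6,3/16, 1/5 , 3 , 8] 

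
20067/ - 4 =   -  5017 + 1/4 =- 5016.75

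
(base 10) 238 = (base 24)9m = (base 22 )ai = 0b11101110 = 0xEE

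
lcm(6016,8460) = 270720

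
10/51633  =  10/51633 = 0.00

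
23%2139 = 23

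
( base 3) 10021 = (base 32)2o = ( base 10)88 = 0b1011000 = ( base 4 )1120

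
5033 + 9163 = 14196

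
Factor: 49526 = 2^1*24763^1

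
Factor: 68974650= 2^1*3^2*5^2*153277^1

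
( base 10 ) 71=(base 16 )47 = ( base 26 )2j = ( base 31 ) 29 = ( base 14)51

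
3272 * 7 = 22904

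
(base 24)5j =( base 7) 256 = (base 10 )139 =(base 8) 213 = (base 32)4b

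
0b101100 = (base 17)2a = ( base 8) 54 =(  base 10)44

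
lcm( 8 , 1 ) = 8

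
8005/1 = 8005= 8005.00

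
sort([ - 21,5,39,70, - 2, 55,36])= [ - 21, - 2, 5, 36, 39,  55,70]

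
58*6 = 348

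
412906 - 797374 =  - 384468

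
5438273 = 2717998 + 2720275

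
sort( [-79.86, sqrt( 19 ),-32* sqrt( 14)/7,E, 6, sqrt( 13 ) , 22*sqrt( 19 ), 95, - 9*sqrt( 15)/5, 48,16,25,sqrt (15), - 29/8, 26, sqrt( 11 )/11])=[ - 79.86, - 32*sqrt( 14 )/7, - 9*sqrt( 15)/5, - 29/8, sqrt( 11 )/11, E,  sqrt( 13),sqrt( 15), sqrt( 19 ),6, 16, 25, 26  ,  48,95, 22*sqrt ( 19 )]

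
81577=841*97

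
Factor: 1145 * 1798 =2^1 * 5^1 *29^1*31^1 *229^1= 2058710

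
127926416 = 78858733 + 49067683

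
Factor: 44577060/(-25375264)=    - 2^( - 3)*3^1*5^1*11^1*17^1*29^1 * 107^ (  -  1)*137^1*7411^( - 1 ) = - 11144265/6343816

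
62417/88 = 709  +  25/88 = 709.28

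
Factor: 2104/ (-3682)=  - 2^2*7^( - 1)= - 4/7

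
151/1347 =151/1347 = 0.11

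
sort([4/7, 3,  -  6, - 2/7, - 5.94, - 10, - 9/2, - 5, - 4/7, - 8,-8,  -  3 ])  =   [ - 10, - 8, - 8, - 6 , - 5.94, -5, - 9/2, - 3, - 4/7,-2/7, 4/7,3]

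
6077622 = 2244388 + 3833234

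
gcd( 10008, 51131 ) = 1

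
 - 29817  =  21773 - 51590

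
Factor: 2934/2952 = 2^ ( - 2 )*41^ ( - 1 )*163^1 =163/164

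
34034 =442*77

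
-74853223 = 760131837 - 834985060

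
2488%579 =172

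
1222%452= 318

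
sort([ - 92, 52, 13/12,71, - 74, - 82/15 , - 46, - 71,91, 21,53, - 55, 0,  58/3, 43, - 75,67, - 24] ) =[ - 92, - 75, - 74 ,- 71 ,  -  55 , - 46, - 24, - 82/15, 0 , 13/12, 58/3, 21, 43, 52, 53, 67,  71,91]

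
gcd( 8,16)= 8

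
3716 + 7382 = 11098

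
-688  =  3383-4071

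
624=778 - 154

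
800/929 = 800/929 = 0.86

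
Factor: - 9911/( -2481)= 3^( -1)*11^1*17^1*53^1 *827^(-1)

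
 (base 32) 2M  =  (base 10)86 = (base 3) 10012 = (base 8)126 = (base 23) 3h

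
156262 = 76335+79927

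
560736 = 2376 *236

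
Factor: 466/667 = 2^1*23^( - 1 )*29^( -1)*233^1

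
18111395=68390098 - 50278703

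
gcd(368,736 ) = 368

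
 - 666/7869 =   -  1+2401/2623=- 0.08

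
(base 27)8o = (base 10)240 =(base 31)7N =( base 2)11110000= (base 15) 110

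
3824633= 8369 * 457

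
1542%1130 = 412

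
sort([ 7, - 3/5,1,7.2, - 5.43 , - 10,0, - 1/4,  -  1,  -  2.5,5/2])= [-10 , - 5.43, - 2.5 , - 1,- 3/5,-1/4,0, 1 , 5/2,7 , 7.2] 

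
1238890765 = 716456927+522433838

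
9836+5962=15798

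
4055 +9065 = 13120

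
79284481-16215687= 63068794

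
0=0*907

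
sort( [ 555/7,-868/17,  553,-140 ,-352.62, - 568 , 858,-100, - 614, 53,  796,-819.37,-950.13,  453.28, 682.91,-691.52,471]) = [ - 950.13, - 819.37, - 691.52, - 614,-568,-352.62,-140, - 100, - 868/17, 53, 555/7,  453.28, 471, 553,682.91, 796,  858 ]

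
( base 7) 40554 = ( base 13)4668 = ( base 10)9888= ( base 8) 23240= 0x26A0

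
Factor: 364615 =5^1 * 72923^1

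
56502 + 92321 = 148823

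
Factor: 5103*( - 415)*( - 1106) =2^1*3^6*5^1*7^2*79^1*83^1 = 2342225970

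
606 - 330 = 276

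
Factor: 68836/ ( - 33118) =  - 34418/16559   =  - 2^1 * 29^(-1)*571^( - 1 )*17209^1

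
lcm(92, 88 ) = 2024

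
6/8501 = 6/8501= 0.00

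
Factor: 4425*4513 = 3^1 * 5^2*59^1*4513^1 = 19970025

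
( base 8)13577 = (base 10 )6015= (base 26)8N9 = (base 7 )23352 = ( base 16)177F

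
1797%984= 813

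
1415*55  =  77825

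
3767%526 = 85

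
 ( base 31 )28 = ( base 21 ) 37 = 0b1000110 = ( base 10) 70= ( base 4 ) 1012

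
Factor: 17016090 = 2^1 * 3^1 * 5^1*7^1*13^1*23^1*271^1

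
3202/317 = 10  +  32/317 = 10.10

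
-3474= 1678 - 5152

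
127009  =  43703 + 83306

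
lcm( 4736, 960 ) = 71040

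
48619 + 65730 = 114349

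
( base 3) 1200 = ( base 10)45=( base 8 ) 55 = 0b101101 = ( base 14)33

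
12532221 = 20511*611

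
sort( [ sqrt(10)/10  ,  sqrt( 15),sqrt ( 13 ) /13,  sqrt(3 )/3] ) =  [ sqrt(13)/13,sqrt( 10 ) /10, sqrt( 3)/3,sqrt(15) ]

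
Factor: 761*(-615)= -3^1*5^1*41^1*761^1 = -468015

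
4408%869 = 63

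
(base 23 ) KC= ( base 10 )472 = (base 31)F7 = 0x1D8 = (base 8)730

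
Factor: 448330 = 2^1 *5^1 * 107^1 * 419^1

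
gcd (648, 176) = 8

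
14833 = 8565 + 6268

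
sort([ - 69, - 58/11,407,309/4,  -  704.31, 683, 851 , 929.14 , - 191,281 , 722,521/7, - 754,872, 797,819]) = [ - 754, - 704.31, - 191, - 69,-58/11, 521/7, 309/4, 281,407, 683, 722 , 797, 819,851,872, 929.14]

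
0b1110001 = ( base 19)5i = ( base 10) 113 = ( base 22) 53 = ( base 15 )78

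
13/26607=13/26607 = 0.00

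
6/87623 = 6/87623 = 0.00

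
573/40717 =573/40717 = 0.01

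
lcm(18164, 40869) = 163476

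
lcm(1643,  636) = 19716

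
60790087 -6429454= 54360633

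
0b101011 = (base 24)1J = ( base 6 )111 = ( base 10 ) 43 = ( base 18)27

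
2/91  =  2/91 = 0.02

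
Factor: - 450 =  - 2^1*3^2*5^2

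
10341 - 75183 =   -  64842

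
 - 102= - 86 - 16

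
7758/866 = 3879/433 = 8.96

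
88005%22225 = 21330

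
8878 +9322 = 18200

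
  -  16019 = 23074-39093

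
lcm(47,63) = 2961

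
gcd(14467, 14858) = 391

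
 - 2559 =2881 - 5440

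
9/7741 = 9/7741 = 0.00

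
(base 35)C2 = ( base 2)110100110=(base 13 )266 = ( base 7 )1142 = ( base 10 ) 422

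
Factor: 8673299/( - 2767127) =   -  11^( - 1)*107^(  -  1)*751^1*2351^ ( - 1)*11549^1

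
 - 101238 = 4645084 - 4746322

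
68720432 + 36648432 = 105368864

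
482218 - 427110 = 55108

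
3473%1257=959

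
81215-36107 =45108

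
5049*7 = 35343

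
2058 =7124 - 5066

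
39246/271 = 144+222/271 = 144.82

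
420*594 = 249480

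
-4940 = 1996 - 6936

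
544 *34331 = 18676064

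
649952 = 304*2138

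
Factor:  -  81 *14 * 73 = - 82782 = - 2^1*3^4*7^1 * 73^1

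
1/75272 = 1/75272 = 0.00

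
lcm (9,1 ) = 9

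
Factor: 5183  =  71^1 * 73^1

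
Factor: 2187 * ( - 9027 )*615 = -3^10*5^1 * 17^1*41^1 * 59^1 = -12141360135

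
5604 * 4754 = 26641416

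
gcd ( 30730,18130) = 70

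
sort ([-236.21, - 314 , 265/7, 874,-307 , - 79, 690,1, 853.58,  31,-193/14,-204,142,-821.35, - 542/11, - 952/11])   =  [ - 821.35,- 314, - 307, - 236.21,-204 ,-952/11, -79, -542/11, - 193/14,1,31, 265/7,142 , 690 , 853.58 , 874]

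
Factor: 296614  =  2^1 * 43^1*3449^1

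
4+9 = 13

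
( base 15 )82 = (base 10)122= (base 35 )3H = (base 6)322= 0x7A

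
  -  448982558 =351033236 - 800015794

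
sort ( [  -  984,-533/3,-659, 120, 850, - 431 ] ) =[-984, - 659, - 431,-533/3,120,850 ]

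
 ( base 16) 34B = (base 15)3B3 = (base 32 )qb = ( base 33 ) PI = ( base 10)843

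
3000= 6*500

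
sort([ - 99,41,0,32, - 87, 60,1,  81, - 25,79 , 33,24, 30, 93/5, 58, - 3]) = [ - 99  , - 87,-25, - 3,  0, 1,93/5, 24,30 , 32,33 , 41 , 58,60,79,81 ] 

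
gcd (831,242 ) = 1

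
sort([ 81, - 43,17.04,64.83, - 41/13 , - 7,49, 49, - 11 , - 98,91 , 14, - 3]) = [ - 98, - 43 ,-11, - 7, - 41/13,-3,14, 17.04,49, 49, 64.83, 81,91]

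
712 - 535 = 177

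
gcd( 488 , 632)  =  8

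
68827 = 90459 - 21632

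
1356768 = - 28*( - 48456 )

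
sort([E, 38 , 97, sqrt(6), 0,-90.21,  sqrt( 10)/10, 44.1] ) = [ - 90.21 , 0, sqrt( 10 )/10, sqrt( 6) , E,38, 44.1,97 ]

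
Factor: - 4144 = -2^4*7^1 * 37^1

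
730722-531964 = 198758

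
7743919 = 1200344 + 6543575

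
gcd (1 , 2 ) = 1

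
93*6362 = 591666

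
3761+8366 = 12127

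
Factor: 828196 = 2^2*31^1 * 6679^1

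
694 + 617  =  1311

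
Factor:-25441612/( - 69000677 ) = 2^2*7^1*59^(-1 )*229^(-1)*359^1*2531^1*5107^( - 1 )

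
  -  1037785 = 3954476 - 4992261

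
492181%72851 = 55075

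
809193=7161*113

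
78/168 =13/28 = 0.46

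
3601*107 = 385307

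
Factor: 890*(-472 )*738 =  - 2^5*3^2*5^1*41^1*59^1*89^1 = - 310019040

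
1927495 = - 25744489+27671984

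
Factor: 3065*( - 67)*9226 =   -  1894605230 = - 2^1 * 5^1 *7^1*67^1*613^1 * 659^1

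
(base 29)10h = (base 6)3550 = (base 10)858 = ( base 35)OI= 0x35A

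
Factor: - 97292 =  - 2^2*13^1*1871^1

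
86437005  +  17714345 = 104151350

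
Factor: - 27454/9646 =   -  37/13 = -13^( - 1 )*37^1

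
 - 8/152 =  - 1+18/19 =- 0.05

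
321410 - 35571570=-35250160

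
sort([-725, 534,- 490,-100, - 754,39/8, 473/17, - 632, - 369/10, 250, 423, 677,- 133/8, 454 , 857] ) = [- 754 , - 725, - 632, - 490, - 100, - 369/10,  -  133/8, 39/8,  473/17,250,423, 454, 534, 677, 857]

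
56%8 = 0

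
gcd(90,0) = 90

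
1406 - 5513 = -4107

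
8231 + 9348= 17579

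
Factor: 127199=311^1*409^1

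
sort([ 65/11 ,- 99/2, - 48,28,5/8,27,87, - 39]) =[  -  99/2, - 48, - 39,5/8 , 65/11,  27,28,87 ]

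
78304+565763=644067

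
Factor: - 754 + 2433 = 1679 = 23^1*73^1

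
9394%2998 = 400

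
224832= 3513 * 64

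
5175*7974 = 41265450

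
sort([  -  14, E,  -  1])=[ - 14,  -  1, E] 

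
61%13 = 9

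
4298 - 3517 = 781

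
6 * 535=3210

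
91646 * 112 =10264352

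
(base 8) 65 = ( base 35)1i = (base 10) 53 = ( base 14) 3b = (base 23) 27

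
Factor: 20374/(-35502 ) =-3^( - 1)* 97^(-1)*167^1 =-  167/291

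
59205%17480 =6765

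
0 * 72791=0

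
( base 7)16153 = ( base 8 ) 10702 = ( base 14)192A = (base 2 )1000111000010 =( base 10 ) 4546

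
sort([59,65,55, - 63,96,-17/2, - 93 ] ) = [ - 93, - 63, - 17/2, 55,59, 65,96 ] 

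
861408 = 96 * 8973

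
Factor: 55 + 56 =3^1* 37^1=111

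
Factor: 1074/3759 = 2^1*7^( - 1) = 2/7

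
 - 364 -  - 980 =616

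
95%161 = 95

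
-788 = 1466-2254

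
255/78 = 85/26 = 3.27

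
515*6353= 3271795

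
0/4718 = 0  =  0.00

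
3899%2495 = 1404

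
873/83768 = 873/83768= 0.01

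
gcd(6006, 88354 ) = 14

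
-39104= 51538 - 90642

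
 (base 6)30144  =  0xf70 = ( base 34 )3E8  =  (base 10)3952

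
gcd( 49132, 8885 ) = 1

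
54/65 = 54/65 = 0.83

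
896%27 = 5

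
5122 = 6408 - 1286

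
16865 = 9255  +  7610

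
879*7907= 6950253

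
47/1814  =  47/1814 = 0.03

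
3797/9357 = 3797/9357 = 0.41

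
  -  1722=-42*41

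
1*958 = 958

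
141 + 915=1056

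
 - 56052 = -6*9342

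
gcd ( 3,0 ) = 3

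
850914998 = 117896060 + 733018938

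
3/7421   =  3/7421 = 0.00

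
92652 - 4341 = 88311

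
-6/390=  - 1/65 = -0.02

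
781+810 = 1591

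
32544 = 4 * 8136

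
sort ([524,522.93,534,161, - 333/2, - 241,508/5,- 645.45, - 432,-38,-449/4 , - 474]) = [ - 645.45,-474, - 432,-241 , - 333/2, - 449/4, - 38,508/5,161,522.93,524, 534 ] 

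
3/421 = 3/421  =  0.01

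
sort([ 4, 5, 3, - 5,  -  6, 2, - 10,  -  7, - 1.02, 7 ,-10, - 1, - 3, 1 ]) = [ - 10, - 10, - 7, -6, - 5,-3, - 1.02, - 1, 1, 2, 3, 4 , 5,7] 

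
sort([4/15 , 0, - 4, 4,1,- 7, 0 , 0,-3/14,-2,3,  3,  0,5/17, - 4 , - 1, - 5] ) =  [ - 7, - 5,-4, - 4,- 2,-1, - 3/14, 0 , 0 , 0,0,4/15,5/17,1,3 , 3, 4 ]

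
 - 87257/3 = -29086 + 1/3= - 29085.67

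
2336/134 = 17 + 29/67 = 17.43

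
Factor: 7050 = 2^1*3^1 *5^2*47^1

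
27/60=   9/20 = 0.45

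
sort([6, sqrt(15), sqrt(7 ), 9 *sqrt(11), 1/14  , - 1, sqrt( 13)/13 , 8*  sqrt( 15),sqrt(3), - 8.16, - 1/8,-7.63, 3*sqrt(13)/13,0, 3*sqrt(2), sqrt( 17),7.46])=[ - 8.16, - 7.63, - 1, - 1/8, 0 , 1/14,  sqrt(13)/13 , 3*sqrt( 13) /13, sqrt( 3),sqrt( 7), sqrt( 15) , sqrt(17 ),3*sqrt(2 ), 6, 7.46, 9*sqrt(11), 8*sqrt( 15 )]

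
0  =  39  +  -39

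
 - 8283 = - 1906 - 6377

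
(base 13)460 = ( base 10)754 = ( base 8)1362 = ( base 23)19i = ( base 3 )1000221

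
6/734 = 3/367=0.01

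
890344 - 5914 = 884430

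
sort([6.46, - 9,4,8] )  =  [ - 9,  4, 6.46,8 ]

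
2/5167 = 2/5167 = 0.00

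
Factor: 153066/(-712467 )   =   - 194/903 = - 2^1 * 3^( - 1 )*7^( - 1)*43^(  -  1 )*97^1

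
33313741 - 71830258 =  - 38516517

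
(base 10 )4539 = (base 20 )b6j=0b1000110111011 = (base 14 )1923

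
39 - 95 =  - 56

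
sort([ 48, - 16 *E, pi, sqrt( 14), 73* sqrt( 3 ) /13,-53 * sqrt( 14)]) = [ - 53* sqrt(14 ),  -  16 * E, pi,sqrt ( 14 ), 73*sqrt (3)/13,48] 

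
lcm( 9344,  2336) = 9344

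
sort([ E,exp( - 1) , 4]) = [exp( - 1 ),E, 4]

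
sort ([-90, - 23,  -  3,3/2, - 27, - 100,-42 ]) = [ - 100, - 90, - 42, - 27, - 23, - 3,3/2 ] 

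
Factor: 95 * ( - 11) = - 1045 = -5^1*11^1 * 19^1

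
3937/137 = 3937/137 = 28.74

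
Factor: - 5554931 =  - 5554931^1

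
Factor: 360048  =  2^4*3^1* 13^1*577^1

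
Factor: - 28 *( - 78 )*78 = 170352 = 2^4*3^2*7^1*13^2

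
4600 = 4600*1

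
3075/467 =3075/467 = 6.58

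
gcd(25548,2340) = 12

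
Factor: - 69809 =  - 69809^1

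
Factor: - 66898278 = - 2^1 * 3^3*19^1 * 65203^1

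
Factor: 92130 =2^1 * 3^1*5^1 * 37^1 * 83^1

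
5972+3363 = 9335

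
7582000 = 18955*400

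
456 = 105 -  - 351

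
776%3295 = 776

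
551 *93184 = 51344384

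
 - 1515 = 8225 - 9740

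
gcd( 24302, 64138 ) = 2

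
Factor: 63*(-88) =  - 2^3*3^2*7^1*11^1  =  - 5544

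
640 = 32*20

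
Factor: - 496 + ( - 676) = - 1172 = - 2^2*293^1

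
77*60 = 4620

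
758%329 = 100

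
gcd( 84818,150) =2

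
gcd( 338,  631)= 1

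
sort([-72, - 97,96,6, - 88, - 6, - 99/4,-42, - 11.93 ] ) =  [  -  97,-88, - 72,-42, - 99/4, - 11.93 , - 6,6, 96 ] 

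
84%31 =22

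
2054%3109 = 2054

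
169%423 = 169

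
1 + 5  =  6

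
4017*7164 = 28777788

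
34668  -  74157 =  - 39489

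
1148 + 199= 1347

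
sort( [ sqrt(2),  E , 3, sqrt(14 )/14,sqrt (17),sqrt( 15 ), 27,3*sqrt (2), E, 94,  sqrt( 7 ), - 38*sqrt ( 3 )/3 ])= [  -  38*sqrt( 3)/3, sqrt ( 14 )/14,sqrt(2 ) , sqrt(7 ),E,E, 3, sqrt( 15),sqrt ( 17 ), 3 * sqrt (2 ), 27 , 94]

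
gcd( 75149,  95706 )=1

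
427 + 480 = 907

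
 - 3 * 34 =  - 102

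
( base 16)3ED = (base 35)sp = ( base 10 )1005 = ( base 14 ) 51b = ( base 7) 2634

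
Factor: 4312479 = 3^1*1437493^1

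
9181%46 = 27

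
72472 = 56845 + 15627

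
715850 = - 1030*(-695)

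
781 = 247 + 534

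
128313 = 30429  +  97884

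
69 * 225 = 15525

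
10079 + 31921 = 42000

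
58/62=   29/31 =0.94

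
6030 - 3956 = 2074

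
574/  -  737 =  - 574/737 = - 0.78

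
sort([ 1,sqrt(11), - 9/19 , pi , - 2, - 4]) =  [-4, - 2, - 9/19,1, pi,sqrt(11)] 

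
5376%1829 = 1718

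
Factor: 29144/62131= 2^3 * 3643^1*62131^( - 1 )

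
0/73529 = 0 = 0.00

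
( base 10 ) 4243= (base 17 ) EBA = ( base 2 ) 1000010010011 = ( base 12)2557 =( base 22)8gj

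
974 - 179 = 795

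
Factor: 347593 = 193^1*1801^1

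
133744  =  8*16718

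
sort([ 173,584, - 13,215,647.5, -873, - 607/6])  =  [ - 873, - 607/6, - 13, 173,  215, 584,  647.5] 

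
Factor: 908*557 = 2^2*227^1*557^1 = 505756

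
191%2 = 1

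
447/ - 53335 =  - 1 + 52888/53335 = - 0.01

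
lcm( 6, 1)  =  6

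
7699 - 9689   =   - 1990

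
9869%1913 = 304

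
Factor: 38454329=103^1*373343^1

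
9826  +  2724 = 12550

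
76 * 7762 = 589912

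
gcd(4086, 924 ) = 6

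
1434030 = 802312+631718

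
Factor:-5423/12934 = -187/446 = - 2^(-1 )*11^1*17^1*223^(-1)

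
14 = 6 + 8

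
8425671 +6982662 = 15408333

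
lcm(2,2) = 2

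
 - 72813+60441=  - 12372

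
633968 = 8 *79246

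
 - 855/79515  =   - 1 + 92/93= - 0.01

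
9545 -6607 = 2938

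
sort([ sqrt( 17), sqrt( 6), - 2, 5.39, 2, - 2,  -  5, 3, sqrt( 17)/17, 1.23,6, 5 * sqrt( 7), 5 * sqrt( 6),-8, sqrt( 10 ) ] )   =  [ - 8, - 5, - 2, - 2, sqrt( 17) /17 , 1.23, 2,sqrt( 6 ), 3, sqrt(10 ),sqrt( 17 ), 5.39, 6,  5*sqrt( 6),5 * sqrt(7) ]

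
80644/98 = 40322/49 = 822.90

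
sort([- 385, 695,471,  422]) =[ - 385, 422,471,695]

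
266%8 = 2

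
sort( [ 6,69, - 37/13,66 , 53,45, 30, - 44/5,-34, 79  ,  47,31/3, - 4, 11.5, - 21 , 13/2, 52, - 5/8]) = [ - 34, - 21, - 44/5, - 4, - 37/13, - 5/8,6 , 13/2, 31/3, 11.5,30, 45,47,52,53,66,69,79]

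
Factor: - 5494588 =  - 2^2*11^1*151^1*827^1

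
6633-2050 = 4583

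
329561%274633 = 54928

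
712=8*89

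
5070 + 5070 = 10140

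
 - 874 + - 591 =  - 1465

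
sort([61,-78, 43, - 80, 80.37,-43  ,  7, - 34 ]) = [- 80 , - 78, - 43, - 34,7,43, 61, 80.37 ] 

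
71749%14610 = 13309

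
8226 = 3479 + 4747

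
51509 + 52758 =104267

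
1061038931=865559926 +195479005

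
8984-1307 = 7677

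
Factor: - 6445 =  - 5^1 * 1289^1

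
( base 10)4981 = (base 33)4iv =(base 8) 11565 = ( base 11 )3819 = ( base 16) 1375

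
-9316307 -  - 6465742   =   - 2850565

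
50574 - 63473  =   - 12899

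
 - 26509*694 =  - 18397246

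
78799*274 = 21590926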